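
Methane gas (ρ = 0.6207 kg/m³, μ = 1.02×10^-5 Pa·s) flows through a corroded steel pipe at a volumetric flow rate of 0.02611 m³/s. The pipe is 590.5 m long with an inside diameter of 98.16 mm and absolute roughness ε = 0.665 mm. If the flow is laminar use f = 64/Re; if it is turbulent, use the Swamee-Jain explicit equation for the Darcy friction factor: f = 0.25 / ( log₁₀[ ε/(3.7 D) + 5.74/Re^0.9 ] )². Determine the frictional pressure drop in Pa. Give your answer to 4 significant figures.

ΔP ≈ 829.6 Pa

Cross-sectional area A = πD²/4 = π(0.09816)²/4 = 0.007568 m²; mean velocity V = Q/A = 0.02611/0.007568 = 3.45 m/s.
Reynolds number Re = ρVD/μ = 0.6207 · 3.45 · 0.09816 / 1.02e-05 = 2.061e+04.
Re > 4000 → turbulent. Relative roughness ε/D = 0.000665/0.09816 = 0.00677. Swamee-Jain: f = 0.25/(log₁₀[0.00677/3.7 + 5.74/2.061e+04^0.9])² = 0.25/(log₁₀[0.00183 + 0.000752])² = 0.25/(-2.588)² = 0.03733.
Darcy-Weisbach: ΔP = f(L/D)(ρV²/2) = 0.03733·(590.5/0.09816)·(0.6207·3.45²/2) = 0.03733·6016·3.694 = 829.6 Pa.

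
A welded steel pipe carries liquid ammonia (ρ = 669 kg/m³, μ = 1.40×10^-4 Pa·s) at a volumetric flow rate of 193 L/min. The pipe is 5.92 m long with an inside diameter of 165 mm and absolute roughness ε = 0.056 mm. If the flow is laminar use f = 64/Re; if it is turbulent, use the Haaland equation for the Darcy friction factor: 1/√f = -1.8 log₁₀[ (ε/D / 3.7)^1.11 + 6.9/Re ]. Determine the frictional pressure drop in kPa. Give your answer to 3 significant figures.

Q = 193 L/min = 193/60000 = 0.003217 m³/s.
Cross-sectional area A = πD²/4 = π(0.165)²/4 = 0.02138 m²; mean velocity V = Q/A = 0.003217/0.02138 = 0.1504 m/s.
Reynolds number Re = ρVD/μ = 669 · 0.1504 · 0.165 / 0.00014 = 1.186e+05.
Re > 4000 → turbulent. Relative roughness ε/D = 5.6e-05/0.165 = 0.000339. Haaland: 1/√f = -1.8 log₁₀[(0.000339/3.7)^1.11 + 6.9/1.186e+05] = -1.8 log₁₀[3.3e-05 + 5.82e-05] = 7.272, so f = 0.01891.
Darcy-Weisbach: ΔP = f(L/D)(ρV²/2) = 0.01891·(5.92/0.165)·(669·0.1504²/2) = 0.01891·35.88·7.57 = 5.136 Pa.
ΔP = 5.136 Pa = 0.00514 kPa.

ΔP ≈ 0.00514 kPa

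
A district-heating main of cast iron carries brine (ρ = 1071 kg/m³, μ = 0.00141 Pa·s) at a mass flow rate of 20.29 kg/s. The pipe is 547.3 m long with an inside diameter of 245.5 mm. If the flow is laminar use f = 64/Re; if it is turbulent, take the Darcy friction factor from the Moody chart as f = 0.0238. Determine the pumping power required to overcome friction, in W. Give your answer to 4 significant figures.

A = πD²/4 = π(0.2455)²/4 = 0.04734 m²; mean velocity V = ṁ/(ρA) = 20.29/(1071 · 0.04734) = 0.4002 m/s.
Reynolds number Re = ρVD/μ = 1071 · 0.4002 · 0.2455 / 0.00141 = 7.463e+04.
Re > 4000 → turbulent; use the Moody-chart value f = 0.0238.
Darcy-Weisbach: ΔP = f(L/D)(ρV²/2) = 0.0238·(547.3/0.2455)·(1071·0.4002²/2) = 0.0238·2229·85.77 = 4551 Pa.
Q = ṁ/ρ = 20.29/1071 = 0.01894 m³/s.
Pumping power P = QΔP = 0.01894·4551 = 86.219 W = 86.22 W.

P ≈ 86.22 W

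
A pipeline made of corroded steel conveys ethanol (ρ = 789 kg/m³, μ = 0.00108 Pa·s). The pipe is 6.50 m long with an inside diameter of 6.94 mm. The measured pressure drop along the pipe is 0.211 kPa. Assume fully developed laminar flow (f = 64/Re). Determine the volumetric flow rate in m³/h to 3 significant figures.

For laminar flow, f = 64/Re with Re = ρVD/μ, so Darcy-Weisbach reduces to ΔP = 32μLV/D². Solving for V: V = ΔP·D²/(32μL) = 211·(0.00694)²/(32·0.00108·6.5) = 0.04524 m/s.
Check: Re = ρVD/μ = 789·0.04524·0.00694/0.00108 = 229.4 < 2300, so the laminar assumption holds.
Q = V·A = 0.04524·(π/4·0.00694²) = 1.711e-06 m³/s = 0.00616 m³/h.

Q ≈ 0.00616 m³/h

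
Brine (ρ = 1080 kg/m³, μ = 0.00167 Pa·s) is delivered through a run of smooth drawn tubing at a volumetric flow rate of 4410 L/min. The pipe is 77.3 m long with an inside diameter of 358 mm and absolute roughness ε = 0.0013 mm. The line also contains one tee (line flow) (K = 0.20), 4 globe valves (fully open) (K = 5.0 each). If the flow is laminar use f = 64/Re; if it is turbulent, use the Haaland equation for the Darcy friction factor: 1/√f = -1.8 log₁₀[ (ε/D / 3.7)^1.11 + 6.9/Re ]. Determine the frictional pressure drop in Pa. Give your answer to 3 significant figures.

Q = 4410 L/min = 4410/60000 = 0.0735 m³/s.
Cross-sectional area A = πD²/4 = π(0.358)²/4 = 0.1007 m²; mean velocity V = Q/A = 0.0735/0.1007 = 0.7302 m/s.
Reynolds number Re = ρVD/μ = 1080 · 0.7302 · 0.358 / 0.00167 = 1.691e+05.
Re > 4000 → turbulent. Relative roughness ε/D = 1.3e-06/0.358 = 3.63e-06. Haaland: 1/√f = -1.8 log₁₀[(3.63e-06/3.7)^1.11 + 6.9/1.691e+05] = -1.8 log₁₀[2.14e-07 + 4.08e-05] = 7.896, so f = 0.01604.
Total minor-loss coefficient ΣK = 1·0.2 + 4·5 = 20.2.
ΔP = [f·L/D + ΣK]·(ρV²/2) = [0.01604·77.3/0.358 + 20.2]·(1080·0.7302²/2) = [3.463 + 20.2]·287.9 = 6813 Pa.

ΔP ≈ 6810 Pa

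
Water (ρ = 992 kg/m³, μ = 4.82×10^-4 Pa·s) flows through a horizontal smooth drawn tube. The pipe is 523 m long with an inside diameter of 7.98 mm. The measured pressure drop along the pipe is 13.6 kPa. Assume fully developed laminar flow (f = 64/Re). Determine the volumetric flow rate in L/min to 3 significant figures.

Q ≈ 0.322 L/min

For laminar flow, f = 64/Re with Re = ρVD/μ, so Darcy-Weisbach reduces to ΔP = 32μLV/D². Solving for V: V = ΔP·D²/(32μL) = 1.36e+04·(0.00798)²/(32·0.000482·523) = 0.1074 m/s.
Check: Re = ρVD/μ = 992·0.1074·0.00798/0.000482 = 1763 < 2300, so the laminar assumption holds.
Q = V·A = 0.1074·(π/4·0.00798²) = 5.37e-06 m³/s = 0.322 L/min.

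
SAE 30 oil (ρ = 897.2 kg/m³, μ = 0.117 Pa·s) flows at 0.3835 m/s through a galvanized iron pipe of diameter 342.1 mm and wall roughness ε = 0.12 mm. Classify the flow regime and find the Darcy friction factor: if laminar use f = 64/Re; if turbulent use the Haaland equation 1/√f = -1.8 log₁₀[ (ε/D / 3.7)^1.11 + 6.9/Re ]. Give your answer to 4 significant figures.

Re = ρVD/μ = 897.2·0.3835·0.3421/0.117 = 1006.
Re < 2300 → laminar, so f = 64/Re = 0.06361 (roughness is irrelevant in laminar flow).

f ≈ 0.06361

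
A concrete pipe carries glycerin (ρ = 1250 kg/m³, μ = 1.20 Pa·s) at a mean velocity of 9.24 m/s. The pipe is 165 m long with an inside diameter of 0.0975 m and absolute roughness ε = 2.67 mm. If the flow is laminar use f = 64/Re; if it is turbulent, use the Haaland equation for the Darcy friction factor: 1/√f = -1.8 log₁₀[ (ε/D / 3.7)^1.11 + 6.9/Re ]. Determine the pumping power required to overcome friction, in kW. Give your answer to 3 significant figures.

Reynolds number Re = ρVD/μ = 1250 · 9.24 · 0.0975 / 1.2 = 938.4.
Re < 2300 → laminar flow, so f = 64/Re = 64/938.4 = 0.0682 (the turbulent correlation is not needed).
Darcy-Weisbach: ΔP = f(L/D)(ρV²/2) = 0.0682·(165/0.0975)·(1250·9.24²/2) = 0.0682·1692·5.336e+04 = 6.159e+06 Pa.
Q = V·A = 9.24·0.007466 = 0.06899 m³/s.
Pumping power P = QΔP = 0.06899·6.159e+06 = 424900 W = 425 kW.

P ≈ 425 kW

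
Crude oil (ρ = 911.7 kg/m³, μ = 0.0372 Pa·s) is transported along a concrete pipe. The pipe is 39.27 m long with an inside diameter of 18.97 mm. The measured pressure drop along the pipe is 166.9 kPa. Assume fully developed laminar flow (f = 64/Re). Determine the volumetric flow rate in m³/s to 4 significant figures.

For laminar flow, f = 64/Re with Re = ρVD/μ, so Darcy-Weisbach reduces to ΔP = 32μLV/D². Solving for V: V = ΔP·D²/(32μL) = 1.669e+05·(0.01897)²/(32·0.0372·39.27) = 1.285 m/s.
Check: Re = ρVD/μ = 911.7·1.285·0.01897/0.0372 = 597.3 < 2300, so the laminar assumption holds.
Q = V·A = 1.285·(π/4·0.01897²) = 0.0003631 m³/s = 3.631×10^-4 m³/s.

Q ≈ 3.631×10^-4 m³/s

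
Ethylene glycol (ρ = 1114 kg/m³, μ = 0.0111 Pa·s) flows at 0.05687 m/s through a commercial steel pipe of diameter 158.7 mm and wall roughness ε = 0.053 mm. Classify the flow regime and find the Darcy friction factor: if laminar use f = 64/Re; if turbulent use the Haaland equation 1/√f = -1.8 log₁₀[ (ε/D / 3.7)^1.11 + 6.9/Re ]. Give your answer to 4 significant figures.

f ≈ 0.07066

Re = ρVD/μ = 1114·0.05687·0.1587/0.0111 = 905.8.
Re < 2300 → laminar, so f = 64/Re = 0.07066 (roughness is irrelevant in laminar flow).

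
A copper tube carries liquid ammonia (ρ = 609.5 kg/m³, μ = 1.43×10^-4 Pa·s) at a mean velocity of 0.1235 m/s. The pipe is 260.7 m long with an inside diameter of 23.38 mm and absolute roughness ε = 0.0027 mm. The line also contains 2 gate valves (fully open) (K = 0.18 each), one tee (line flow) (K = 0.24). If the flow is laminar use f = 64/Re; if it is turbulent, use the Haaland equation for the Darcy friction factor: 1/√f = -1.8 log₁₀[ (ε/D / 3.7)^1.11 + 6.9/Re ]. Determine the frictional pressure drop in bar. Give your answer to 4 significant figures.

Reynolds number Re = ρVD/μ = 609.5 · 0.1235 · 0.02338 / 0.000143 = 1.231e+04.
Re > 4000 → turbulent. Relative roughness ε/D = 2.7e-06/0.02338 = 0.000115. Haaland: 1/√f = -1.8 log₁₀[(0.000115/3.7)^1.11 + 6.9/1.231e+04] = -1.8 log₁₀[9.97e-06 + 0.000561] = 5.839, so f = 0.02934.
Total minor-loss coefficient ΣK = 2·0.18 + 1·0.24 = 0.6.
ΔP = [f·L/D + ΣK]·(ρV²/2) = [0.02934·260.7/0.02338 + 0.6]·(609.5·0.1235²/2) = [327.1 + 0.6]·4.648 = 1523 Pa.
ΔP = 1523 Pa = 0.01523 bar.

ΔP ≈ 0.01523 bar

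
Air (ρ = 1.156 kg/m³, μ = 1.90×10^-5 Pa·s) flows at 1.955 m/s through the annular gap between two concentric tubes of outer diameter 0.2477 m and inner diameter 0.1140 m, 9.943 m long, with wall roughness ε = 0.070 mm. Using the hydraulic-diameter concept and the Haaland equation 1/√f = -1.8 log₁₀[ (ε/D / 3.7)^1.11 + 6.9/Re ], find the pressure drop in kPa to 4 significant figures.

ΔP ≈ 0.004622 kPa

Hydraulic diameter D_h = 4A/P = D_o - D_i = 0.2477 - 0.114 = 0.1337 m.
Re = ρVD_h/μ = 1.156·1.955·0.1337/1.9e-05 = 1.59e+04.
ε/D_h = 7e-05/0.1337 = 0.000524; Haaland gives 1/√f = -1.8 log₁₀[5.34e-05+0.000434] = 5.962, so f = 0.02813.
ΔP = f(L/D_h)(ρV²/2) = 0.02813·9.943/0.1337·2.209 = 4.622 Pa.
ΔP = 0.004622 kPa.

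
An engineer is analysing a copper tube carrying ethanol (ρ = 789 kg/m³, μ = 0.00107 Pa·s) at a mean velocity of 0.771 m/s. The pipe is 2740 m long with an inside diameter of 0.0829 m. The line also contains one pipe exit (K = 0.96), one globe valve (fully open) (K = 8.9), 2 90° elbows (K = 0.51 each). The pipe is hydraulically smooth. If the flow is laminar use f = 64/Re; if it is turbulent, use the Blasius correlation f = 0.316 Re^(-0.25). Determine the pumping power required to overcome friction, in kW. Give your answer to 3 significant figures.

P ≈ 0.702 kW

Reynolds number Re = ρVD/μ = 789 · 0.771 · 0.0829 / 0.00107 = 4.713e+04.
Re > 4000 → turbulent. Smooth-pipe (Blasius): f = 0.316 Re^(-0.25) = 0.316/(4.713e+04)^0.25 = 0.02145.
Total minor-loss coefficient ΣK = 1·0.96 + 1·8.9 + 2·0.51 = 10.9.
ΔP = [f·L/D + ΣK]·(ρV²/2) = [0.02145·2740/0.0829 + 10.9]·(789·0.771²/2) = [708.9 + 10.9]·234.5 = 1.688e+05 Pa.
Q = V·A = 0.771·0.005398 = 0.004162 m³/s.
Pumping power P = QΔP = 0.004162·1.688e+05 = 702.4 W = 0.702 kW.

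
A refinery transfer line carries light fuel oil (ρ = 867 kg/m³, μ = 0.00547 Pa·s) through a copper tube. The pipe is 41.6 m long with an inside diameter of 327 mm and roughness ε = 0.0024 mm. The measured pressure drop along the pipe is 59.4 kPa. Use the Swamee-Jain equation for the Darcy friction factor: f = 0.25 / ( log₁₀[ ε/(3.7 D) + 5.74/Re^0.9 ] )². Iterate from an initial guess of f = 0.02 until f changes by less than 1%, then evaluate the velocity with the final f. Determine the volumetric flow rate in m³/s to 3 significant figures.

Rearranging Darcy-Weisbach: V = √(2·ΔP·D/(f·L·ρ)). With ε/D = 2.4e-06/0.327 = 7.34e-06, iterate starting from f = 0.02:
  f = 0.02 → V = √(2·5.94e+04·0.327/(0.02·41.6·867)) = 7.339 m/s; Re = ρVD/μ = 3.804e+05; f → 0.01386
  f = 0.01386 → V = 8.817 m/s; Re = 4.57e+05; f → 0.01342
  f = 0.01342 → V = 8.96 m/s; Re = 4.644e+05; f → 0.01338
Converged (Δf/f < 1%). With the final f = 0.01338: V = √(2·5.94e+04·0.327/(0.01338·41.6·867)) = 8.973 m/s.
Q = V·A = 8.973·(π/4·0.327²) = 0.7535 m³/s = 0.754 m³/s.

Q ≈ 0.754 m³/s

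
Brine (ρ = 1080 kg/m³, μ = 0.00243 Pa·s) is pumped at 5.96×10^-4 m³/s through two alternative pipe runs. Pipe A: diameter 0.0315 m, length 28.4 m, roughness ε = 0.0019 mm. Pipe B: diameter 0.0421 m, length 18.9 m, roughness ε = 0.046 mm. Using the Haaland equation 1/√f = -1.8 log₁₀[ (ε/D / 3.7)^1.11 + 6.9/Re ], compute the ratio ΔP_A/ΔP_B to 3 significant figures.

ΔP_A/ΔP_B ≈ 5.71

Pipe A: V = Q/A = 0.000596/0.0007793 = 0.7648 m/s; Re = 1.071e+04; ε/D = 6.03e-05; Haaland → f = 0.03038; ΔP_A = f(L/D)(ρV²/2) = 8650 Pa.
Pipe B: V = Q/A = 0.000596/0.001392 = 0.4281 m/s; Re = 8011; ε/D = 0.00109; Haaland → f = 0.03411; ΔP_B = f(L/D)(ρV²/2) = 1516 Pa.
ΔP_A/ΔP_B = 8650/1516 = 5.71.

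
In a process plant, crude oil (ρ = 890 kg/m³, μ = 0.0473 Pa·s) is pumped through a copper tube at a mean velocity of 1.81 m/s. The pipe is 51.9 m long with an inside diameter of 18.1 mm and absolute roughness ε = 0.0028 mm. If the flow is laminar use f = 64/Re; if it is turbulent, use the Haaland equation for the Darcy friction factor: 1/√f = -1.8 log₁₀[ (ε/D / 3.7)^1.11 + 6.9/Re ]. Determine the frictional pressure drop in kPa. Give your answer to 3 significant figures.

Reynolds number Re = ρVD/μ = 890 · 1.81 · 0.0181 / 0.0473 = 616.4.
Re < 2300 → laminar flow, so f = 64/Re = 64/616.4 = 0.1038 (the turbulent correlation is not needed).
Darcy-Weisbach: ΔP = f(L/D)(ρV²/2) = 0.1038·(51.9/0.0181)·(890·1.81²/2) = 0.1038·2867·1458 = 4.34e+05 Pa.
ΔP = 4.34e+05 Pa = 434 kPa.

ΔP ≈ 434 kPa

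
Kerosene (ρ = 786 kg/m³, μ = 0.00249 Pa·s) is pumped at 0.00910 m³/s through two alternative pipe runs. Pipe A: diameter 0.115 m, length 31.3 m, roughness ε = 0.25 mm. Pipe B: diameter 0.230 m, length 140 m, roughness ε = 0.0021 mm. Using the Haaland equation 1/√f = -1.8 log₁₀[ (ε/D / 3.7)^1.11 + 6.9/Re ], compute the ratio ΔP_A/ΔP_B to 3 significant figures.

ΔP_A/ΔP_B ≈ 7.33

Pipe A: V = Q/A = 0.0091/0.01039 = 0.8761 m/s; Re = 3.18e+04; ε/D = 0.00217; Haaland → f = 0.02796; ΔP_A = f(L/D)(ρV²/2) = 2296 Pa.
Pipe B: V = Q/A = 0.0091/0.04155 = 0.219 m/s; Re = 1.59e+04; ε/D = 9.13e-06; Haaland → f = 0.02731; ΔP_B = f(L/D)(ρV²/2) = 313.4 Pa.
ΔP_A/ΔP_B = 2296/313.4 = 7.33.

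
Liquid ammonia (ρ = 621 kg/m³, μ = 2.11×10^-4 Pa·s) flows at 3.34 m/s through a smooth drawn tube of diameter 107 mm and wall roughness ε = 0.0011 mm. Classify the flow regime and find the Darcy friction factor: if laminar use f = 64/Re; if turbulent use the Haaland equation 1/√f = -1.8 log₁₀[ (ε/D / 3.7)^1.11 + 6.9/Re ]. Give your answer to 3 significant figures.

Re = ρVD/μ = 621·3.34·0.107/0.000211 = 1.052e+06.
Re > 4000 → turbulent. ε/D = 1.1e-06/0.107 = 1.03e-05; Haaland: 1/√f = -1.8 log₁₀[6.8e-07 + 6.56e-06] = 9.252, so f = 0.01168.

f ≈ 0.0117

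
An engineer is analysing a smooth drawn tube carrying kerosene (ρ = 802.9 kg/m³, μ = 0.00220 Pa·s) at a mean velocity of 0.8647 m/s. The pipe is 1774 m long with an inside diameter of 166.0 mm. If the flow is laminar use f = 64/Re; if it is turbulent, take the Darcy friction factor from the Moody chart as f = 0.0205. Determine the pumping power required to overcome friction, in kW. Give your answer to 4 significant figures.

Reynolds number Re = ρVD/μ = 802.9 · 0.8647 · 0.166 / 0.0022 = 5.239e+04.
Re > 4000 → turbulent; use the Moody-chart value f = 0.0205.
Darcy-Weisbach: ΔP = f(L/D)(ρV²/2) = 0.0205·(1774/0.166)·(802.9·0.8647²/2) = 0.0205·1.069e+04·300.2 = 6.576e+04 Pa.
Q = V·A = 0.8647·0.02164 = 0.01871 m³/s.
Pumping power P = QΔP = 0.01871·6.576e+04 = 1230.6 W = 1.231 kW.

P ≈ 1.231 kW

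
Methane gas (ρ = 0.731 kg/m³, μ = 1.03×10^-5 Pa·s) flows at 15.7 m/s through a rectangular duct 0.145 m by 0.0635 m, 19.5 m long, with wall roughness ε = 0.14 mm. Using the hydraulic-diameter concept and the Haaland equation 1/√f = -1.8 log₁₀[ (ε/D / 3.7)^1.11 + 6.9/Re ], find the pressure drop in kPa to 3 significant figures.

Hydraulic diameter D_h = 4A/P = 4·(0.145·0.0635)/(2·(0.145+0.0635)) = 0.03683/0.417 = 0.08832 m.
Re = ρVD_h/μ = 0.731·15.7·0.08832/1.03e-05 = 9.841e+04.
ε/D_h = 0.00014/0.08832 = 0.00159; Haaland gives 1/√f = -1.8 log₁₀[0.000183+7.01e-05] = 6.475, so f = 0.02385.
ΔP = f(L/D_h)(ρV²/2) = 0.02385·19.5/0.08832·90.09 = 474.4 Pa.
ΔP = 0.474 kPa.

ΔP ≈ 0.474 kPa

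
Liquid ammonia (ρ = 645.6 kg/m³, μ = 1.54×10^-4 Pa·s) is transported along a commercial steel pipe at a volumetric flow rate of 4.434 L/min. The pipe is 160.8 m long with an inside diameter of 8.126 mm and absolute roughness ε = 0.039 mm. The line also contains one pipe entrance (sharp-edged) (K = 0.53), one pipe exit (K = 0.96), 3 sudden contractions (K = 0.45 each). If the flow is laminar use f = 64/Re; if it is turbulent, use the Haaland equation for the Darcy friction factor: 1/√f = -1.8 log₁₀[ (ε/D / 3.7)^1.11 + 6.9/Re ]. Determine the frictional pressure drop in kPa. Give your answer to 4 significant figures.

Q = 4.434 L/min = 4.434/60000 = 7.39e-05 m³/s.
Cross-sectional area A = πD²/4 = π(0.008126)²/4 = 5.186e-05 m²; mean velocity V = Q/A = 7.39e-05/5.186e-05 = 1.425 m/s.
Reynolds number Re = ρVD/μ = 645.6 · 1.425 · 0.008126 / 0.000154 = 4.854e+04.
Re > 4000 → turbulent. Relative roughness ε/D = 3.9e-05/0.008126 = 0.0048. Haaland: 1/√f = -1.8 log₁₀[(0.0048/3.7)^1.11 + 6.9/4.854e+04] = -1.8 log₁₀[0.000624 + 0.000142] = 5.608, so f = 0.0318.
Total minor-loss coefficient ΣK = 1·0.53 + 1·0.96 + 3·0.45 = 2.84.
ΔP = [f·L/D + ΣK]·(ρV²/2) = [0.0318·160.8/0.008126 + 2.84]·(645.6·1.425²/2) = [629.2 + 2.84]·655.4 = 4.143e+05 Pa.
ΔP = 4.143e+05 Pa = 414.3 kPa.

ΔP ≈ 414.3 kPa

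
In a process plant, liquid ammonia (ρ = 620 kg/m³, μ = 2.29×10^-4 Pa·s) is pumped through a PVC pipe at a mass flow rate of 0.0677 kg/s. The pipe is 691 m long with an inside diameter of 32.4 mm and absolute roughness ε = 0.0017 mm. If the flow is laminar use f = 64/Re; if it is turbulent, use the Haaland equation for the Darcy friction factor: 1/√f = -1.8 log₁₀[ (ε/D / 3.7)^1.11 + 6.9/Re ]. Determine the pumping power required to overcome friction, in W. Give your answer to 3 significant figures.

P ≈ 0.376 W

A = πD²/4 = π(0.0324)²/4 = 0.0008245 m²; mean velocity V = ṁ/(ρA) = 0.0677/(620 · 0.0008245) = 0.1324 m/s.
Reynolds number Re = ρVD/μ = 620 · 0.1324 · 0.0324 / 0.000229 = 1.162e+04.
Re > 4000 → turbulent. Relative roughness ε/D = 1.7e-06/0.0324 = 5.25e-05. Haaland: 1/√f = -1.8 log₁₀[(5.25e-05/3.7)^1.11 + 6.9/1.162e+04] = -1.8 log₁₀[4.15e-06 + 0.000594] = 5.802, so f = 0.02971.
Darcy-Weisbach: ΔP = f(L/D)(ρV²/2) = 0.02971·(691/0.0324)·(620·0.1324²/2) = 0.02971·2.133e+04·5.437 = 3445 Pa.
Q = ṁ/ρ = 0.0677/620 = 0.0001092 m³/s.
Pumping power P = QΔP = 0.0001092·3445 = 0.3762 W = 0.376 W.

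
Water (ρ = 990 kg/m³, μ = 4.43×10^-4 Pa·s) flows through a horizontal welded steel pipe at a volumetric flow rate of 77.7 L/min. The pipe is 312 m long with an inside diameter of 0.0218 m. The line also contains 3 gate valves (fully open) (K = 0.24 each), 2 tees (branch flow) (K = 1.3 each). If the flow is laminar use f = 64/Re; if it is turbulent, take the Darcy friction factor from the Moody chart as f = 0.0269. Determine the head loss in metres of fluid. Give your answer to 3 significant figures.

h_f ≈ 238 m

Q = 77.7 L/min = 77.7/60000 = 0.001295 m³/s.
Cross-sectional area A = πD²/4 = π(0.0218)²/4 = 0.0003733 m²; mean velocity V = Q/A = 0.001295/0.0003733 = 3.47 m/s.
Reynolds number Re = ρVD/μ = 990 · 3.47 · 0.0218 / 0.000443 = 1.69e+05.
Re > 4000 → turbulent; use the Moody-chart value f = 0.0269.
Total minor-loss coefficient ΣK = 3·0.24 + 2·1.3 = 3.32.
ΔP = [f·L/D + ΣK]·(ρV²/2) = [0.0269·312/0.0218 + 3.32]·(990·3.47²/2) = [385 + 3.32]·5959 = 2.314e+06 Pa.
Head loss h_f = ΔP/(ρg) = 2.314e+06/(990·9.81) = 238 m.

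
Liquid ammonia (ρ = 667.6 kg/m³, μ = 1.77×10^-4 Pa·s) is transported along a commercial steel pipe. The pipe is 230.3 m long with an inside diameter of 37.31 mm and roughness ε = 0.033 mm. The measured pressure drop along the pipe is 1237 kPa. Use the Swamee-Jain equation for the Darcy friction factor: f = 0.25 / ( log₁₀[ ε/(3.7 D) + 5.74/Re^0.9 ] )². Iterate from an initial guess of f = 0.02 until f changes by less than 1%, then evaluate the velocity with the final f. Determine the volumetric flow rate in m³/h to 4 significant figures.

Rearranging Darcy-Weisbach: V = √(2·ΔP·D/(f·L·ρ)). With ε/D = 3.3e-05/0.03731 = 0.000884, iterate starting from f = 0.02:
  f = 0.02 → V = √(2·1.237e+06·0.03731/(0.02·230.3·667.6)) = 5.479 m/s; Re = ρVD/μ = 7.71e+05; f → 0.01959
  f = 0.01959 → V = 5.535 m/s; Re = 7.79e+05; f → 0.01959
Converged (Δf/f < 1%). With the final f = 0.01959: V = √(2·1.237e+06·0.03731/(0.01959·230.3·667.6)) = 5.536 m/s.
Q = V·A = 5.536·(π/4·0.03731²) = 0.006053 m³/s = 21.79 m³/h.

Q ≈ 21.79 m³/h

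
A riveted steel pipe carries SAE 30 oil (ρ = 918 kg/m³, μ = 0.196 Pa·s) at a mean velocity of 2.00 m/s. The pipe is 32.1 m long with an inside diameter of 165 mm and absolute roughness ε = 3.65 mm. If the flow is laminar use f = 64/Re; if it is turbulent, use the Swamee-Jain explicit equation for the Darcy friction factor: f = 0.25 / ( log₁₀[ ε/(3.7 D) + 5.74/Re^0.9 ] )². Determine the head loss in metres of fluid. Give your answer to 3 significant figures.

Reynolds number Re = ρVD/μ = 918 · 2 · 0.165 / 0.196 = 1546.
Re < 2300 → laminar flow, so f = 64/Re = 64/1546 = 0.04141 (the turbulent correlation is not needed).
Darcy-Weisbach: ΔP = f(L/D)(ρV²/2) = 0.04141·(32.1/0.165)·(918·2²/2) = 0.04141·194.5·1836 = 1.479e+04 Pa.
Head loss h_f = ΔP/(ρg) = 1.479e+04/(918·9.81) = 1.64 m.

h_f ≈ 1.64 m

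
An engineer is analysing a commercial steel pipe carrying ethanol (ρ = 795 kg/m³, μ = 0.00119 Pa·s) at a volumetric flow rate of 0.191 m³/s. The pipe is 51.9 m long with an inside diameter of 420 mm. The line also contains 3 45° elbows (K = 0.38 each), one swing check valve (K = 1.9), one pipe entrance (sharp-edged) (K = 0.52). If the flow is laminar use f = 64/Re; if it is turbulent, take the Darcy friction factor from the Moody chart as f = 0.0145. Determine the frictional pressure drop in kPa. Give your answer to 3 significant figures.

ΔP ≈ 4.04 kPa

Cross-sectional area A = πD²/4 = π(0.42)²/4 = 0.1385 m²; mean velocity V = Q/A = 0.191/0.1385 = 1.379 m/s.
Reynolds number Re = ρVD/μ = 795 · 1.379 · 0.42 / 0.00119 = 3.868e+05.
Re > 4000 → turbulent; use the Moody-chart value f = 0.0145.
Total minor-loss coefficient ΣK = 3·0.38 + 1·1.9 + 1·0.52 = 3.56.
ΔP = [f·L/D + ΣK]·(ρV²/2) = [0.0145·51.9/0.42 + 3.56]·(795·1.379²/2) = [1.792 + 3.56]·755.5 = 4043 Pa.
ΔP = 4043 Pa = 4.04 kPa.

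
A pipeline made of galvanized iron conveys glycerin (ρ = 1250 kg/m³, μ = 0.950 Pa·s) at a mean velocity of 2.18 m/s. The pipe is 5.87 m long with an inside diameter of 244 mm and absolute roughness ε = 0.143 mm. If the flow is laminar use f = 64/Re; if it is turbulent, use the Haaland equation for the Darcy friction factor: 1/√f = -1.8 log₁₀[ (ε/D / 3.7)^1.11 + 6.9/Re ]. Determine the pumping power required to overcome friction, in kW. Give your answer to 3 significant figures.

P ≈ 0.666 kW

Reynolds number Re = ρVD/μ = 1250 · 2.18 · 0.244 / 0.95 = 699.9.
Re < 2300 → laminar flow, so f = 64/Re = 64/699.9 = 0.09144 (the turbulent correlation is not needed).
Darcy-Weisbach: ΔP = f(L/D)(ρV²/2) = 0.09144·(5.87/0.244)·(1250·2.18²/2) = 0.09144·24.06·2970 = 6534 Pa.
Q = V·A = 2.18·0.04676 = 0.1019 m³/s.
Pumping power P = QΔP = 0.1019·6534 = 666.1 W = 0.666 kW.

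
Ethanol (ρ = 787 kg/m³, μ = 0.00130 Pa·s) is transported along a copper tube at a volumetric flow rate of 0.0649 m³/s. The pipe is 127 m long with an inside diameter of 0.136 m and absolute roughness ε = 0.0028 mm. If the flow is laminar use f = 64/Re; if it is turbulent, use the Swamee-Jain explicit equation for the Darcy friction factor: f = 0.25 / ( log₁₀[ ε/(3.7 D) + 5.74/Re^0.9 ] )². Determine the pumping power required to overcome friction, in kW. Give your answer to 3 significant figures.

P ≈ 6.72 kW

Cross-sectional area A = πD²/4 = π(0.136)²/4 = 0.01453 m²; mean velocity V = Q/A = 0.0649/0.01453 = 4.468 m/s.
Reynolds number Re = ρVD/μ = 787 · 4.468 · 0.136 / 0.0013 = 3.678e+05.
Re > 4000 → turbulent. Relative roughness ε/D = 2.8e-06/0.136 = 2.06e-05. Swamee-Jain: f = 0.25/(log₁₀[2.06e-05/3.7 + 5.74/3.678e+05^0.9])² = 0.25/(log₁₀[5.56e-06 + 5.62e-05])² = 0.25/(-4.209)² = 0.01411.
Darcy-Weisbach: ΔP = f(L/D)(ρV²/2) = 0.01411·(127/0.136)·(787·4.468²/2) = 0.01411·933.8·7854 = 1.035e+05 Pa.
Pumping power P = QΔP = 0.0649·1.035e+05 = 6717 W = 6.72 kW.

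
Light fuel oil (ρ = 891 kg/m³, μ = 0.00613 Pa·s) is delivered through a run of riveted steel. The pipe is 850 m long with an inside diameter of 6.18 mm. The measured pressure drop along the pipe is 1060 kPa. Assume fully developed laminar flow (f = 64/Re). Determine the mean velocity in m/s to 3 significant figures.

V ≈ 0.243 m/s

For laminar flow, f = 64/Re with Re = ρVD/μ, so Darcy-Weisbach reduces to ΔP = 32μLV/D². Solving for V: V = ΔP·D²/(32μL) = 1.06e+06·(0.00618)²/(32·0.00613·850) = 0.2428 m/s.
Check: Re = ρVD/μ = 891·0.2428·0.00618/0.00613 = 218.1 < 2300, so the laminar assumption holds.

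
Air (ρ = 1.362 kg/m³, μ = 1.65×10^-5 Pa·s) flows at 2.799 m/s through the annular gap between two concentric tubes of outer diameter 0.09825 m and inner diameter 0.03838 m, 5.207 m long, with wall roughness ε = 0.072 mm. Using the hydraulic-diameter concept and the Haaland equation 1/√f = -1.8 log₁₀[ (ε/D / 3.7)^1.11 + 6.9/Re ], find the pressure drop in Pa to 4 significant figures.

ΔP ≈ 14.00 Pa

Hydraulic diameter D_h = 4A/P = D_o - D_i = 0.09825 - 0.03838 = 0.05987 m.
Re = ρVD_h/μ = 1.362·2.799·0.05987/1.65e-05 = 1.383e+04.
ε/D_h = 7.2e-05/0.05987 = 0.0012; Haaland gives 1/√f = -1.8 log₁₀[0.000134+0.000499] = 5.757, so f = 0.03017.
ΔP = f(L/D_h)(ρV²/2) = 0.03017·5.207/0.05987·5.335 = 14 Pa.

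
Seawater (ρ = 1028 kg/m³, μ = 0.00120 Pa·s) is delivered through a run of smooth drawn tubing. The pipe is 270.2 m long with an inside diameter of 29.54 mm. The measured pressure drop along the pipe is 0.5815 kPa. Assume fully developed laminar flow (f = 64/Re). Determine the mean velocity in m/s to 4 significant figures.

V ≈ 0.04891 m/s

For laminar flow, f = 64/Re with Re = ρVD/μ, so Darcy-Weisbach reduces to ΔP = 32μLV/D². Solving for V: V = ΔP·D²/(32μL) = 581.5·(0.02954)²/(32·0.0012·270.2) = 0.04891 m/s.
Check: Re = ρVD/μ = 1028·0.04891·0.02954/0.0012 = 1238 < 2300, so the laminar assumption holds.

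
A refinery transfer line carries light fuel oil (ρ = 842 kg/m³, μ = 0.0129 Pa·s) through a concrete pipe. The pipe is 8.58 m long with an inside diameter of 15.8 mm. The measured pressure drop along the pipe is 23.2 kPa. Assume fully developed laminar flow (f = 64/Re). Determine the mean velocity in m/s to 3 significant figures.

V ≈ 1.64 m/s

For laminar flow, f = 64/Re with Re = ρVD/μ, so Darcy-Weisbach reduces to ΔP = 32μLV/D². Solving for V: V = ΔP·D²/(32μL) = 2.32e+04·(0.0158)²/(32·0.0129·8.58) = 1.635 m/s.
Check: Re = ρVD/μ = 842·1.635·0.0158/0.0129 = 1686 < 2300, so the laminar assumption holds.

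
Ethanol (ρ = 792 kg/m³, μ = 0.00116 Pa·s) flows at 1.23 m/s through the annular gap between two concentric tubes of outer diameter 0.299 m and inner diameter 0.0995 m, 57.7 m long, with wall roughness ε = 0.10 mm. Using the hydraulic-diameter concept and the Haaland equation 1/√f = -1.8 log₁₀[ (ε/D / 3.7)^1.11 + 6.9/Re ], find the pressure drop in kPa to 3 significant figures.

ΔP ≈ 3.28 kPa

Hydraulic diameter D_h = 4A/P = D_o - D_i = 0.299 - 0.0995 = 0.1995 m.
Re = ρVD_h/μ = 792·1.23·0.1995/0.00116 = 1.675e+05.
ε/D_h = 0.0001/0.1995 = 0.000501; Haaland gives 1/√f = -1.8 log₁₀[5.09e-05+4.12e-05] = 7.265, so f = 0.01895.
ΔP = f(L/D_h)(ρV²/2) = 0.01895·57.7/0.1995·599.1 = 3283 Pa.
ΔP = 3.28 kPa.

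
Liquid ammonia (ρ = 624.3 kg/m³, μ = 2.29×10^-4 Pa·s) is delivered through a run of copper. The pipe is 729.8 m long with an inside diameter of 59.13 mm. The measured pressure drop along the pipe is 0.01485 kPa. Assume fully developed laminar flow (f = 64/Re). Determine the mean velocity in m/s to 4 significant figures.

For laminar flow, f = 64/Re with Re = ρVD/μ, so Darcy-Weisbach reduces to ΔP = 32μLV/D². Solving for V: V = ΔP·D²/(32μL) = 14.85·(0.05913)²/(32·0.000229·729.8) = 0.009709 m/s.
Check: Re = ρVD/μ = 624.3·0.009709·0.05913/0.000229 = 1565 < 2300, so the laminar assumption holds.

V ≈ 0.009709 m/s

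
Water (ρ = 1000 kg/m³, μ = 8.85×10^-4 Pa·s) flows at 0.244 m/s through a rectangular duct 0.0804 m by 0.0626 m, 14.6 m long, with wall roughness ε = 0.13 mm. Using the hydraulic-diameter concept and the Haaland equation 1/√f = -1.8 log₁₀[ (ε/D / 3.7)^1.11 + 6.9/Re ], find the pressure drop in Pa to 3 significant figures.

ΔP ≈ 181 Pa

Hydraulic diameter D_h = 4A/P = 4·(0.0804·0.0626)/(2·(0.0804+0.0626)) = 0.02013/0.286 = 0.07039 m.
Re = ρVD_h/μ = 1000·0.244·0.07039/0.000885 = 1.941e+04.
ε/D_h = 0.00013/0.07039 = 0.00185; Haaland gives 1/√f = -1.8 log₁₀[0.000216+0.000356] = 5.837, so f = 0.02935.
ΔP = f(L/D_h)(ρV²/2) = 0.02935·14.6/0.07039·29.77 = 181.2 Pa.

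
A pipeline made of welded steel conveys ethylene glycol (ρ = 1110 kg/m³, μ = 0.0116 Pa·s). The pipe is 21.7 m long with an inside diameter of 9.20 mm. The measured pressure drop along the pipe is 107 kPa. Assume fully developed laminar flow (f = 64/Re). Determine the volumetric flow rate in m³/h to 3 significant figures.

Q ≈ 0.269 m³/h

For laminar flow, f = 64/Re with Re = ρVD/μ, so Darcy-Weisbach reduces to ΔP = 32μLV/D². Solving for V: V = ΔP·D²/(32μL) = 1.07e+05·(0.0092)²/(32·0.0116·21.7) = 1.124 m/s.
Check: Re = ρVD/μ = 1110·1.124·0.0092/0.0116 = 989.8 < 2300, so the laminar assumption holds.
Q = V·A = 1.124·(π/4·0.0092²) = 7.474e-05 m³/s = 0.269 m³/h.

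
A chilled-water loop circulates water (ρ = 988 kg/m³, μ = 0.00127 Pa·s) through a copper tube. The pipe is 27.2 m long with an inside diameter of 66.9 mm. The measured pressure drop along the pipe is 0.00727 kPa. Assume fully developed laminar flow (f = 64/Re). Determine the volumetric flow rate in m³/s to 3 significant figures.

Q ≈ 1.03×10^-4 m³/s

For laminar flow, f = 64/Re with Re = ρVD/μ, so Darcy-Weisbach reduces to ΔP = 32μLV/D². Solving for V: V = ΔP·D²/(32μL) = 7.27·(0.0669)²/(32·0.00127·27.2) = 0.02944 m/s.
Check: Re = ρVD/μ = 988·0.02944·0.0669/0.00127 = 1532 < 2300, so the laminar assumption holds.
Q = V·A = 0.02944·(π/4·0.0669²) = 0.0001035 m³/s = 1.03×10^-4 m³/s.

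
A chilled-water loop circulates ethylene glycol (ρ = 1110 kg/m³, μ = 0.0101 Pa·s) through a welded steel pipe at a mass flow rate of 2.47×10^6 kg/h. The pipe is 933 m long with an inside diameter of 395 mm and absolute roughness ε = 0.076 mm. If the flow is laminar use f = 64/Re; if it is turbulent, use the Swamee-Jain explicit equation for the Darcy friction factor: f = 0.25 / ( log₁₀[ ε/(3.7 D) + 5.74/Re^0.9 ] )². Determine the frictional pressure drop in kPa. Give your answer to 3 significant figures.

ΔP ≈ 563 kPa

ṁ = 2.47×10^6 kg/h = 2.47×10^6/3600 = 686.1 kg/s.
A = πD²/4 = π(0.395)²/4 = 0.1225 m²; mean velocity V = ṁ/(ρA) = 686.1/(1110 · 0.1225) = 5.044 m/s.
Reynolds number Re = ρVD/μ = 1110 · 5.044 · 0.395 / 0.0101 = 2.19e+05.
Re > 4000 → turbulent. Relative roughness ε/D = 7.6e-05/0.395 = 0.000192. Swamee-Jain: f = 0.25/(log₁₀[0.000192/3.7 + 5.74/2.19e+05^0.9])² = 0.25/(log₁₀[5.2e-05 + 8.97e-05])² = 0.25/(-3.849)² = 0.01688.
Darcy-Weisbach: ΔP = f(L/D)(ρV²/2) = 0.01688·(933/0.395)·(1110·5.044²/2) = 0.01688·2362·1.412e+04 = 5.629e+05 Pa.
ΔP = 5.629e+05 Pa = 563 kPa.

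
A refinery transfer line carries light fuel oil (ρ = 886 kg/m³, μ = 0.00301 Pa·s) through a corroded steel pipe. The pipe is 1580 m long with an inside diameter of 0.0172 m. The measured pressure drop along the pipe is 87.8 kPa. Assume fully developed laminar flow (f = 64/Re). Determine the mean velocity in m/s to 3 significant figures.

For laminar flow, f = 64/Re with Re = ρVD/μ, so Darcy-Weisbach reduces to ΔP = 32μLV/D². Solving for V: V = ΔP·D²/(32μL) = 8.78e+04·(0.0172)²/(32·0.00301·1580) = 0.1707 m/s.
Check: Re = ρVD/μ = 886·0.1707·0.0172/0.00301 = 864.1 < 2300, so the laminar assumption holds.

V ≈ 0.171 m/s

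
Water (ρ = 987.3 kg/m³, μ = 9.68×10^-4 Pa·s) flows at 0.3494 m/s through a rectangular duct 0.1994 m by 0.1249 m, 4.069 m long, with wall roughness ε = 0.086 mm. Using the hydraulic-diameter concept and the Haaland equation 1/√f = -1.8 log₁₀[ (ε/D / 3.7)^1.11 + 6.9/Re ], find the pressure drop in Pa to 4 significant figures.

Hydraulic diameter D_h = 4A/P = 4·(0.1994·0.1249)/(2·(0.1994+0.1249)) = 0.09962/0.6486 = 0.1536 m.
Re = ρVD_h/μ = 987.3·0.3494·0.1536/0.000968 = 5.474e+04.
ε/D_h = 8.6e-05/0.1536 = 0.00056; Haaland gives 1/√f = -1.8 log₁₀[5.75e-05+0.000126] = 6.725, so f = 0.02211.
ΔP = f(L/D_h)(ρV²/2) = 0.02211·4.069/0.1536·60.26 = 35.3 Pa.

ΔP ≈ 35.30 Pa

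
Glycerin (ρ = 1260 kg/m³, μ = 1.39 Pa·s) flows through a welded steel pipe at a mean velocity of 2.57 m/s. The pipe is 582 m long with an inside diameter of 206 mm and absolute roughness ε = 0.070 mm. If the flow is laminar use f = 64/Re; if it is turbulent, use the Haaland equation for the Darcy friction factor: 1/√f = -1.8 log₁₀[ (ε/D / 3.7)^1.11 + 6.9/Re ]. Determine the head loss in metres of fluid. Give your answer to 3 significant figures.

h_f ≈ 127 m

Reynolds number Re = ρVD/μ = 1260 · 2.57 · 0.206 / 1.39 = 479.9.
Re < 2300 → laminar flow, so f = 64/Re = 64/479.9 = 0.1334 (the turbulent correlation is not needed).
Darcy-Weisbach: ΔP = f(L/D)(ρV²/2) = 0.1334·(582/0.206)·(1260·2.57²/2) = 0.1334·2825·4161 = 1.568e+06 Pa.
Head loss h_f = ΔP/(ρg) = 1.568e+06/(1260·9.81) = 127 m.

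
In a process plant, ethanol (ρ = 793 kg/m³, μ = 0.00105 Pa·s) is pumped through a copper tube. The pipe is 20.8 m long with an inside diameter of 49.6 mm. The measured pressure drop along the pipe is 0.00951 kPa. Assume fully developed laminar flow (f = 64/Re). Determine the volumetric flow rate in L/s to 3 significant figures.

Q ≈ 0.0647 L/s

For laminar flow, f = 64/Re with Re = ρVD/μ, so Darcy-Weisbach reduces to ΔP = 32μLV/D². Solving for V: V = ΔP·D²/(32μL) = 9.51·(0.0496)²/(32·0.00105·20.8) = 0.03348 m/s.
Check: Re = ρVD/μ = 793·0.03348·0.0496/0.00105 = 1254 < 2300, so the laminar assumption holds.
Q = V·A = 0.03348·(π/4·0.0496²) = 6.468e-05 m³/s = 0.0647 L/s.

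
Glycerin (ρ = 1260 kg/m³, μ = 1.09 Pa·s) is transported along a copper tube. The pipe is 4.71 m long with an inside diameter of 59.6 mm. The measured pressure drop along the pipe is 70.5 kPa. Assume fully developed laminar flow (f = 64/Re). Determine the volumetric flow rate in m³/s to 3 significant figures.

For laminar flow, f = 64/Re with Re = ρVD/μ, so Darcy-Weisbach reduces to ΔP = 32μLV/D². Solving for V: V = ΔP·D²/(32μL) = 7.05e+04·(0.0596)²/(32·1.09·4.71) = 1.524 m/s.
Check: Re = ρVD/μ = 1260·1.524·0.0596/1.09 = 105 < 2300, so the laminar assumption holds.
Q = V·A = 1.524·(π/4·0.0596²) = 0.004253 m³/s = 0.00425 m³/s.

Q ≈ 0.00425 m³/s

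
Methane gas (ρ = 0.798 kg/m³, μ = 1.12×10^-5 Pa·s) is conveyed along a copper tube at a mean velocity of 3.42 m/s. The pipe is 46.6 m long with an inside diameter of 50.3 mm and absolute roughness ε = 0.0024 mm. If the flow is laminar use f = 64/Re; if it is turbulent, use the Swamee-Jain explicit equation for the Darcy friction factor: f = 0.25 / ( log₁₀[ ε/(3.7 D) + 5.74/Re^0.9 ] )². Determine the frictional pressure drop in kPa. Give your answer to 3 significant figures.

Reynolds number Re = ρVD/μ = 0.798 · 3.42 · 0.0503 / 1.12e-05 = 1.226e+04.
Re > 4000 → turbulent. Relative roughness ε/D = 2.4e-06/0.0503 = 4.77e-05. Swamee-Jain: f = 0.25/(log₁₀[4.77e-05/3.7 + 5.74/1.226e+04^0.9])² = 0.25/(log₁₀[1.29e-05 + 0.0012])² = 0.25/(-2.916)² = 0.0294.
Darcy-Weisbach: ΔP = f(L/D)(ρV²/2) = 0.0294·(46.6/0.0503)·(0.798·3.42²/2) = 0.0294·926.4·4.667 = 127.1 Pa.
ΔP = 127.1 Pa = 0.127 kPa.

ΔP ≈ 0.127 kPa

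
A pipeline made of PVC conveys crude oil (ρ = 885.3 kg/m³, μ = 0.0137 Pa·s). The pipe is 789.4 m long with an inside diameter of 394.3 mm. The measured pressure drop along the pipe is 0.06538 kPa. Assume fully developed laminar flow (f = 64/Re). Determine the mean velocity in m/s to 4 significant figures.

For laminar flow, f = 64/Re with Re = ρVD/μ, so Darcy-Weisbach reduces to ΔP = 32μLV/D². Solving for V: V = ΔP·D²/(32μL) = 65.38·(0.3943)²/(32·0.0137·789.4) = 0.02937 m/s.
Check: Re = ρVD/μ = 885.3·0.02937·0.3943/0.0137 = 748.4 < 2300, so the laminar assumption holds.

V ≈ 0.02937 m/s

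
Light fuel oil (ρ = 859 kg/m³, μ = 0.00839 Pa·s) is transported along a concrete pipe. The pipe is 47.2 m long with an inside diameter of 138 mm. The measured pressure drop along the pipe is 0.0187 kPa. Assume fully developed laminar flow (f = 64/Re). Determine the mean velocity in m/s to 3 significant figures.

V ≈ 0.0281 m/s

For laminar flow, f = 64/Re with Re = ρVD/μ, so Darcy-Weisbach reduces to ΔP = 32μLV/D². Solving for V: V = ΔP·D²/(32μL) = 18.7·(0.138)²/(32·0.00839·47.2) = 0.0281 m/s.
Check: Re = ρVD/μ = 859·0.0281·0.138/0.00839 = 397.1 < 2300, so the laminar assumption holds.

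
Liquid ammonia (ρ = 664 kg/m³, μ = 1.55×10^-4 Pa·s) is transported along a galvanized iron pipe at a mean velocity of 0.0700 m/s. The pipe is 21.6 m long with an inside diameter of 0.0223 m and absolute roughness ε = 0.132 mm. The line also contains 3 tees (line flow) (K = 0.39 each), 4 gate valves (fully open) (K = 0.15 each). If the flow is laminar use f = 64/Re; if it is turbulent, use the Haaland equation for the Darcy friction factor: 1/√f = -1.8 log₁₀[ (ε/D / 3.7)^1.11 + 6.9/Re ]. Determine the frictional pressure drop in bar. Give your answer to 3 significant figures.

Reynolds number Re = ρVD/μ = 664 · 0.07 · 0.0223 / 0.000155 = 6687.
Re > 4000 → turbulent. Relative roughness ε/D = 0.000132/0.0223 = 0.00592. Haaland: 1/√f = -1.8 log₁₀[(0.00592/3.7)^1.11 + 6.9/6687] = -1.8 log₁₀[0.000788 + 0.00103] = 4.932, so f = 0.04111.
Total minor-loss coefficient ΣK = 3·0.39 + 4·0.15 = 1.77.
ΔP = [f·L/D + ΣK]·(ρV²/2) = [0.04111·21.6/0.0223 + 1.77]·(664·0.07²/2) = [39.82 + 1.77]·1.627 = 67.66 Pa.
ΔP = 67.66 Pa = 6.77×10^-4 bar.

ΔP ≈ 6.77×10^-4 bar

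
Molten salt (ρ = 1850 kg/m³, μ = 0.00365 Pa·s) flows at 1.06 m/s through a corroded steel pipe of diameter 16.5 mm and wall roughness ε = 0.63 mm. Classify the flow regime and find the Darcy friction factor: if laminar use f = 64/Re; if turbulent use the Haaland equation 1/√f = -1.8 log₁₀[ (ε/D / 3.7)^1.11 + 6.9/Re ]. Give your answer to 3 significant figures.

Re = ρVD/μ = 1850·1.06·0.0165/0.00365 = 8865.
Re > 4000 → turbulent. ε/D = 0.00063/0.0165 = 0.0382; Haaland: 1/√f = -1.8 log₁₀[0.00624 + 0.000778] = 3.877, so f = 0.06653.

f ≈ 0.0665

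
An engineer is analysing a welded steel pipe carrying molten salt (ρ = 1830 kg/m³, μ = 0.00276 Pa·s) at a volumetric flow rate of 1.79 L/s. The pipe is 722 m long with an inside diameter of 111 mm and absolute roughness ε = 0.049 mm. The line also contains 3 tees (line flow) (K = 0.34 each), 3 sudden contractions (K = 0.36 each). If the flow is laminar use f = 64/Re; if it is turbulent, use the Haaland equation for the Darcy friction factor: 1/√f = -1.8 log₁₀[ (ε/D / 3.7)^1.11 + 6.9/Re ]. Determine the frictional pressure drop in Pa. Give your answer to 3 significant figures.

Q = 1.79 L/s = 1.79/1000 = 0.00179 m³/s.
Cross-sectional area A = πD²/4 = π(0.111)²/4 = 0.009677 m²; mean velocity V = Q/A = 0.00179/0.009677 = 0.185 m/s.
Reynolds number Re = ρVD/μ = 1830 · 0.185 · 0.111 / 0.00276 = 1.361e+04.
Re > 4000 → turbulent. Relative roughness ε/D = 4.9e-05/0.111 = 0.000441. Haaland: 1/√f = -1.8 log₁₀[(0.000441/3.7)^1.11 + 6.9/1.361e+04] = -1.8 log₁₀[4.42e-05 + 0.000507] = 5.866, so f = 0.02906.
Total minor-loss coefficient ΣK = 3·0.34 + 3·0.36 = 2.1.
ΔP = [f·L/D + ΣK]·(ρV²/2) = [0.02906·722/0.111 + 2.1]·(1830·0.185²/2) = [189 + 2.1]·31.31 = 5984 Pa.

ΔP ≈ 5980 Pa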